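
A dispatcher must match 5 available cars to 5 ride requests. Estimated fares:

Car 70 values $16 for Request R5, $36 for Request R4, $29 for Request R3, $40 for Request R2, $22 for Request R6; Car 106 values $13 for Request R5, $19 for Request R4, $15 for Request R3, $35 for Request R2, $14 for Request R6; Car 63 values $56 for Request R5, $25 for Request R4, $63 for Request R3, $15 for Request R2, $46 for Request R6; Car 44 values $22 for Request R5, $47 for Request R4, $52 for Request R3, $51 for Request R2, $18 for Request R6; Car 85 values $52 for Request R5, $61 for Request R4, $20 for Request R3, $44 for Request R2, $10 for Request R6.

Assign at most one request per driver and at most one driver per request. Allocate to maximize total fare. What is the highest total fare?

Optimal: Car 70→Request R6 ($22), Car 106→Request R2 ($35), Car 63→Request R5 ($56), Car 44→Request R3 ($52), Car 85→Request R4 ($61) — total 22+35+56+52+61 = $226.
Column-greedy (each request in turn goes to its best remaining driver) gives $223, worse by 3.
Next-best assignment: Car 70→Request R2, Car 106→Request R6, Car 63→Request R5, Car 44→Request R3, Car 85→Request R4 = $223.

Maximum total: $226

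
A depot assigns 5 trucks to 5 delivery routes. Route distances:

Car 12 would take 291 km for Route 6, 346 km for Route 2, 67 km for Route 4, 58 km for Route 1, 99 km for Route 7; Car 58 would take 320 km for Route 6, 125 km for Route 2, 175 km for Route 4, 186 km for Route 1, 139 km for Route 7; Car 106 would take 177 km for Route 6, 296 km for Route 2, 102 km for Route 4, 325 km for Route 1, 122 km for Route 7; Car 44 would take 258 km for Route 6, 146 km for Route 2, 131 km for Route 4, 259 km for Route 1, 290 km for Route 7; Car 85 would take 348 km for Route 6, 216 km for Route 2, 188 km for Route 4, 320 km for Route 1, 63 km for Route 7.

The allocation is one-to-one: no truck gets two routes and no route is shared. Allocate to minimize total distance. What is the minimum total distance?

Minimum total: 554 km

This is a one-to-one assignment (minimum-cost bipartite matching).
Optimal: Car 12→Route 1 (58 km), Car 58→Route 2 (125 km), Car 106→Route 6 (177 km), Car 44→Route 4 (131 km), Car 85→Route 7 (63 km) — total 58+125+177+131+63 = 554 km.
Row-greedy (each truck in turn takes its cheapest remaining route) gives 606 km, worse by 52.
Next-best assignment: Car 12→Route 1, Car 58→Route 2, Car 106→Route 4, Car 44→Route 6, Car 85→Route 7 = 606 km.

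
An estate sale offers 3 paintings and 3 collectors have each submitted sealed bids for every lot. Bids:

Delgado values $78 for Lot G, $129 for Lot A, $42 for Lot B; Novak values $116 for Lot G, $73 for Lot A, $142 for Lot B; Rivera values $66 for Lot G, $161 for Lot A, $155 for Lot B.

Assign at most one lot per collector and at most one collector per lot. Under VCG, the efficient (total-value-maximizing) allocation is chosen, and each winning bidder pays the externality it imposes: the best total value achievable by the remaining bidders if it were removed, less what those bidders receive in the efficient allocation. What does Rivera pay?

Rivera pays $26.

Efficient allocation: Delgado→Lot A ($129), Novak→Lot G ($116), Rivera→Lot B ($155); total welfare W = $400.
Rivera receives Lot B at value $155, so the others get W − 155 = $245.
Without Rivera: best allocation of the remaining 2 bidders over all 3 lots is Delgado→Lot A ($129), Novak→Lot B ($142), total $271.
VCG payment = (others' best without Rivera) − (others' welfare with Rivera) = 271 − 245 = $26.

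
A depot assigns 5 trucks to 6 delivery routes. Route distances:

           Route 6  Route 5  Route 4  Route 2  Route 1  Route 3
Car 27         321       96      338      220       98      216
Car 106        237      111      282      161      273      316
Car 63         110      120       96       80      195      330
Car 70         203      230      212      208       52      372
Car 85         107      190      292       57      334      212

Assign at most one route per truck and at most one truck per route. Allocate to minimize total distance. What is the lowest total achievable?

Treat this as an assignment problem: match each truck to one route.
Optimal: Car 27→Route 5 (96 km), Car 106→Route 2 (161 km), Car 63→Route 4 (96 km), Car 70→Route 1 (52 km), Car 85→Route 6 (107 km) — total 96+161+96+52+107 = 512 km.
Min-entry greedy (repeatedly take the single cheapest remaining cell) gives 538 km, worse by 26.
Swapping Car 106↔Car 85 (Car 106→Route 6 237 km, Car 85→Route 2 57 km) adds 26.
No other one-to-one assignment undercuts 512 km.

Minimum total: 512 km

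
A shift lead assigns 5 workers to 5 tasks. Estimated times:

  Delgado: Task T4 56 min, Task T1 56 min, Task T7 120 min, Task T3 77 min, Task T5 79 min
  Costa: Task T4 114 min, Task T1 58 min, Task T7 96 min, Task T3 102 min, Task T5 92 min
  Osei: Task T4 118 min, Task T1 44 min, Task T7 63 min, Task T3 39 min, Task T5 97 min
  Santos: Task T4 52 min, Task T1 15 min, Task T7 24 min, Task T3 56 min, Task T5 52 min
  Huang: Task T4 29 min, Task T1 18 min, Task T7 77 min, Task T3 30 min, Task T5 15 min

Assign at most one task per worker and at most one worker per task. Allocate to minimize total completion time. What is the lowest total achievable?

Min total: 192 min

Treat this as an assignment problem: match each worker to one task.
Optimal: Delgado→Task T4 (56 min), Costa→Task T1 (58 min), Osei→Task T3 (39 min), Santos→Task T7 (24 min), Huang→Task T5 (15 min) — total 56+58+39+24+15 = 192 min.
Min-entry greedy (repeatedly take the single cheapest remaining cell) gives 221 min, worse by 29.
Swapping Delgado↔Osei (Delgado→Task T3 77 min, Osei→Task T4 118 min) adds 100.
Checked against all permutations: 192 min is optimal.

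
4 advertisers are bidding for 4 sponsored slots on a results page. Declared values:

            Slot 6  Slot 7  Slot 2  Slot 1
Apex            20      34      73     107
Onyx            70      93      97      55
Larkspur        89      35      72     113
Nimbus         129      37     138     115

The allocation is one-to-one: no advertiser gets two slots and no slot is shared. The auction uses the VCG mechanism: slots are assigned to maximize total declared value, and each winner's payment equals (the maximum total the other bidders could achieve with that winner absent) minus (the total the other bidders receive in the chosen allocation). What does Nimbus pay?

Nimbus pays $4.

Efficient allocation: Apex→Slot 1 ($107), Onyx→Slot 7 ($93), Larkspur→Slot 6 ($89), Nimbus→Slot 2 ($138); total welfare W = $427.
Nimbus receives Slot 2 at value $138, so the others get W − 138 = $289.
Without Nimbus: best allocation of the remaining 3 bidders over all 4 slots is Apex→Slot 1 ($107), Onyx→Slot 2 ($97), Larkspur→Slot 6 ($89), total $293.
VCG payment = (others' best without Nimbus) − (others' welfare with Nimbus) = 293 − 289 = $4.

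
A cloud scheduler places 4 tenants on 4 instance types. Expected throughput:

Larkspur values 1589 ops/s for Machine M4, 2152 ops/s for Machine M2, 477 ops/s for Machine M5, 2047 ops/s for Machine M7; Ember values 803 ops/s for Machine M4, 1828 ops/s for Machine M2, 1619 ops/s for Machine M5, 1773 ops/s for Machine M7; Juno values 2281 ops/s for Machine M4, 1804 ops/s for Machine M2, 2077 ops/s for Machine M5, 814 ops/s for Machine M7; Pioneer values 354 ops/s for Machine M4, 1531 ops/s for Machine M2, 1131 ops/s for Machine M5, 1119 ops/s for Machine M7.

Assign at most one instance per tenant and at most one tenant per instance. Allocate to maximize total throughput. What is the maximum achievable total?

Maximum total: 7478 ops/s

Optimal: Larkspur→Machine M7 (2047 ops/s), Ember→Machine M5 (1619 ops/s), Juno→Machine M4 (2281 ops/s), Pioneer→Machine M2 (1531 ops/s) — total 2047+1619+2281+1531 = 7478 ops/s.
Row-greedy (each tenant in turn takes its best remaining instance) gives 7337 ops/s, worse by 141.
Next-best assignment: Larkspur→Machine M2, Ember→Machine M7, Juno→Machine M4, Pioneer→Machine M5 = 7337 ops/s.
No other one-to-one assignment exceeds 7478 ops/s.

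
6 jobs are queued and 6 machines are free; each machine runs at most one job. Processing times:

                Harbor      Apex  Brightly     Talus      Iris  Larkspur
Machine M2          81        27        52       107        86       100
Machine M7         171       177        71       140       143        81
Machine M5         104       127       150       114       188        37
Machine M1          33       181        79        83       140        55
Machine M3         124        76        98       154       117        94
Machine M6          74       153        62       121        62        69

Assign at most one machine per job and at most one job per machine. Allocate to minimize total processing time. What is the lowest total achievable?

Minimum total: 384 min

Optimal: Harbor→Machine M1 (33 min), Apex→Machine M2 (27 min), Brightly→Machine M7 (71 min), Talus→Machine M3 (154 min), Iris→Machine M6 (62 min), Larkspur→Machine M5 (37 min) — total 33+27+71+154+62+37 = 384 min.
Column-greedy (each machine in turn goes to its cheapest remaining job) gives 406 min, worse by 22.
Next-best assignment: Harbor→Machine M1, Apex→Machine M3, Brightly→Machine M7, Talus→Machine M2, Iris→Machine M6, Larkspur→Machine M5 = 386 min.
Every other assignment is strictly worse.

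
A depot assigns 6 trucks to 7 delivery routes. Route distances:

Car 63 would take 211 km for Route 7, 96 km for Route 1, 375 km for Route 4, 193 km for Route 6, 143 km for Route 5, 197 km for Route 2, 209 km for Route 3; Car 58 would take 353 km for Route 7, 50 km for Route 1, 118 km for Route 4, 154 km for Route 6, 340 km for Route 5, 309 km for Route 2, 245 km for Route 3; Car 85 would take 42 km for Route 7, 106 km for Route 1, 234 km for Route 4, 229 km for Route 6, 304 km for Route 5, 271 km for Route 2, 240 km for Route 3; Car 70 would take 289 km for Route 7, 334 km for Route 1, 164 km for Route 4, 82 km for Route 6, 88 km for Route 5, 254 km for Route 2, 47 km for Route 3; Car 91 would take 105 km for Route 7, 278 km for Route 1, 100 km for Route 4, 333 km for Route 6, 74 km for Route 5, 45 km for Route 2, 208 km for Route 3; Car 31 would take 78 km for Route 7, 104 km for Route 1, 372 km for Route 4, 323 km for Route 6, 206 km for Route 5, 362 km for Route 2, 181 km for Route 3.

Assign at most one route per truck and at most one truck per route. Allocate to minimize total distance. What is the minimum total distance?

Minimum total: 499 km

Treat this as an assignment problem: match each truck to one route.
Optimal: Car 63→Route 5 (143 km), Car 58→Route 4 (118 km), Car 85→Route 7 (42 km), Car 70→Route 3 (47 km), Car 91→Route 2 (45 km), Car 31→Route 1 (104 km) — total 143+118+42+47+45+104 = 499 km.
Every other assignment is strictly worse.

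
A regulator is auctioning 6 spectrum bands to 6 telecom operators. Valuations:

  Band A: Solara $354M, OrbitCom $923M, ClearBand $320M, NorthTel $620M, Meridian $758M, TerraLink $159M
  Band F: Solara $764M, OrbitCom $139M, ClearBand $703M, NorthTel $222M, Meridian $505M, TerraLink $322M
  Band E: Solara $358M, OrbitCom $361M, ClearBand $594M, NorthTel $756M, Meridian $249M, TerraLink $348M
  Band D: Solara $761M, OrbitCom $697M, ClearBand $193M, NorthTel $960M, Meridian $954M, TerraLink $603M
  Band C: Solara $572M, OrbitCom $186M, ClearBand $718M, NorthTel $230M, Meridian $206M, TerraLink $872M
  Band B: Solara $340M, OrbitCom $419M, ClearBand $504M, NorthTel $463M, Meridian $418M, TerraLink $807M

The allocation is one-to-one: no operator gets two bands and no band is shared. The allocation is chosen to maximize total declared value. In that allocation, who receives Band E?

Optimal: Solara→Band F ($764M), OrbitCom→Band A ($923M), ClearBand→Band C ($718M), NorthTel→Band E ($756M), Meridian→Band D ($954M), TerraLink→Band B ($807M) — total 764+923+718+756+954+807 = $4922M.
Column-greedy (each band in turn goes to its best remaining operator) gives $4773M, worse by 149.
Next-best assignment: Solara→Band F, OrbitCom→Band A, ClearBand→Band B, NorthTel→Band E, Meridian→Band D, TerraLink→Band C = $4773M.
Swapping NorthTel↔TerraLink (NorthTel→Band B $463M, TerraLink→Band E $348M) loses 752.
Every other assignment is strictly worse.
NorthTel's own top band is Band D ($960M), but forcing NorthTel→Band D and reassigning the rest optimally gives only $4531M — worse by 391.

NorthTel receives Band E.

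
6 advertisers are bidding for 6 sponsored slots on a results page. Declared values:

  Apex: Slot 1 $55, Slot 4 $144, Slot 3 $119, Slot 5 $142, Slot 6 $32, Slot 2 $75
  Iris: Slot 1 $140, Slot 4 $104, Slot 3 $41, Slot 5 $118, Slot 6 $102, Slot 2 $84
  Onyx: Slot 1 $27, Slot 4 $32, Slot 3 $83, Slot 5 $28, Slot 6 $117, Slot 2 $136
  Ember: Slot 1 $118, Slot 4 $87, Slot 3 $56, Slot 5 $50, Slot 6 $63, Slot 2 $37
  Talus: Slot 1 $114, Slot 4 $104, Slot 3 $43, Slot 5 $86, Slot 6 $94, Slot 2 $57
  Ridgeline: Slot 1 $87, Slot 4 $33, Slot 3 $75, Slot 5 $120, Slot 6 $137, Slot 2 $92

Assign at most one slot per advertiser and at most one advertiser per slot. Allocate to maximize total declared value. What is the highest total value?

Maximum total: $732

Treat this as an assignment problem: match each advertiser to one slot.
Optimal: Apex→Slot 3 ($119), Iris→Slot 5 ($118), Onyx→Slot 2 ($136), Ember→Slot 1 ($118), Talus→Slot 4 ($104), Ridgeline→Slot 6 ($137) — total 119+118+136+118+104+137 = $732.
Max-entry greedy (repeatedly take the single best remaining cell) gives $699, worse by 33.
Next-best assignment: Apex→Slot 5, Iris→Slot 1, Onyx→Slot 2, Ember→Slot 3, Talus→Slot 4, Ridgeline→Slot 6 = $715.
Swapping Onyx↔Talus (Onyx→Slot 4 $32, Talus→Slot 2 $57) loses 151.
Every other assignment is strictly worse.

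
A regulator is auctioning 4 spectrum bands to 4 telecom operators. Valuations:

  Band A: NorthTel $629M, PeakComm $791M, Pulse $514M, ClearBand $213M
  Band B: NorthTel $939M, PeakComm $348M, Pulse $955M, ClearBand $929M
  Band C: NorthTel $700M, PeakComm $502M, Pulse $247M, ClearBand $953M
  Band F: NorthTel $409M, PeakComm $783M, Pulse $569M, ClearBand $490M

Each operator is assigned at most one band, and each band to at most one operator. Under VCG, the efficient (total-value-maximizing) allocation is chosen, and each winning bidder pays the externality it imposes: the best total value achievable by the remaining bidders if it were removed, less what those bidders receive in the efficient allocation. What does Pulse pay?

Pulse pays $318M.

Efficient allocation: NorthTel→Band A ($629M), PeakComm→Band F ($783M), Pulse→Band B ($955M), ClearBand→Band C ($953M); total welfare W = $3320M.
Pulse receives Band B at value $955M, so the others get W − 955 = $2365M.
Without Pulse: best allocation of the remaining 3 bidders over all 4 bands is NorthTel→Band B ($939M), PeakComm→Band A ($791M), ClearBand→Band C ($953M), total $2683M.
VCG payment = (others' best without Pulse) − (others' welfare with Pulse) = 2683 − 2365 = $318M.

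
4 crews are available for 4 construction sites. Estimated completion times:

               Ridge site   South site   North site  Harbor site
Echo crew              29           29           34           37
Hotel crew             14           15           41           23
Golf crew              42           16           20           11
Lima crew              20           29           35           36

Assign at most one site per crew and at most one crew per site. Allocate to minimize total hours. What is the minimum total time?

This is the linear assignment problem.
Optimal: Echo crew→North site (34 hours), Hotel crew→South site (15 hours), Golf crew→Harbor site (11 hours), Lima crew→Ridge site (20 hours) — total 34+15+11+20 = 80 hours.
Column-greedy (each site in turn goes to its cheapest remaining crew) gives 100 hours, worse by 20.
Next-best assignment: Echo crew→North site, Hotel crew→Ridge site, Golf crew→Harbor site, Lima crew→South site = 88 hours.
Swapping Lima crew↔Echo crew (Lima crew→North site 35 hours, Echo crew→Ridge site 29 hours) adds 10.

Minimum total: 80 hours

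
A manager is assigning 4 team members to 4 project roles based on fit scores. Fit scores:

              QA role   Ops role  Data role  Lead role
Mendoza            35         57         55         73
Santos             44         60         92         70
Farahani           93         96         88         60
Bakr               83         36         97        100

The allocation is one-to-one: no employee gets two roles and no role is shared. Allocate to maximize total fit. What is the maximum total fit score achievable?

Optimal: Mendoza→Lead role (73 pts), Santos→Data role (92 pts), Farahani→Ops role (96 pts), Bakr→QA role (83 pts) — total 73+92+96+83 = 344 pts.
Column-greedy (each role in turn goes to its best remaining employee) gives 323 pts, worse by 21.
Next-best assignment: Mendoza→Ops role, Santos→Data role, Farahani→QA role, Bakr→Lead role = 342 pts.

Max total: 344 pts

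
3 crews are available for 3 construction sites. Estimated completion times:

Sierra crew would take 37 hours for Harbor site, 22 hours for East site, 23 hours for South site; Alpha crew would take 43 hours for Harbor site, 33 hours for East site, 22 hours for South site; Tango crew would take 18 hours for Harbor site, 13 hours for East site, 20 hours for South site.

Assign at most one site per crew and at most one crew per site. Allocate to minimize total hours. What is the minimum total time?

Optimal: Sierra crew→East site (22 hours), Alpha crew→South site (22 hours), Tango crew→Harbor site (18 hours) — total 22+22+18 = 62 hours.
Min-entry greedy (repeatedly take the single cheapest remaining cell) gives 72 hours, worse by 10.
No other one-to-one assignment undercuts 62 hours.

Minimum total: 62 hours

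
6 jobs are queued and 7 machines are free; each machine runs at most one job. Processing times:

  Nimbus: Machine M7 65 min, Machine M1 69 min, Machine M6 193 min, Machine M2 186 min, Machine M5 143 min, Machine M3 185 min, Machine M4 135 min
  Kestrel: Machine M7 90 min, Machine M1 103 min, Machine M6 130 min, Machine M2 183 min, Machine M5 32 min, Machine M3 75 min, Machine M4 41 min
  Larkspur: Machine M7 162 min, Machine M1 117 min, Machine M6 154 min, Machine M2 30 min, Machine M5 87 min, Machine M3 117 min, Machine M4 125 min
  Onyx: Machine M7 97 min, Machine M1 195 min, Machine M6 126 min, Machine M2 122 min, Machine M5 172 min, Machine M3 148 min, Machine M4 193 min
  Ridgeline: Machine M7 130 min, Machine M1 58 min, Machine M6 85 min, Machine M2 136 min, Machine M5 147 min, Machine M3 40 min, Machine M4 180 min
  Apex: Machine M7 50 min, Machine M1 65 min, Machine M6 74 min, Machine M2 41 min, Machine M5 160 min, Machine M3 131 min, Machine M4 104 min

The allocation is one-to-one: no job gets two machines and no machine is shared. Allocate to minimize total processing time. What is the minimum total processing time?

Optimal: Nimbus→Machine M1 (69 min), Kestrel→Machine M5 (32 min), Larkspur→Machine M2 (30 min), Onyx→Machine M7 (97 min), Ridgeline→Machine M3 (40 min), Apex→Machine M6 (74 min) — total 69+32+30+97+40+74 = 342 min.
Row-greedy (each job in turn takes its cheapest remaining machine) gives 358 min, worse by 16.
Next-best assignment: Nimbus→Machine M1, Kestrel→Machine M5, Larkspur→Machine M2, Onyx→Machine M6, Ridgeline→Machine M3, Apex→Machine M7 = 347 min.

Minimum total: 342 min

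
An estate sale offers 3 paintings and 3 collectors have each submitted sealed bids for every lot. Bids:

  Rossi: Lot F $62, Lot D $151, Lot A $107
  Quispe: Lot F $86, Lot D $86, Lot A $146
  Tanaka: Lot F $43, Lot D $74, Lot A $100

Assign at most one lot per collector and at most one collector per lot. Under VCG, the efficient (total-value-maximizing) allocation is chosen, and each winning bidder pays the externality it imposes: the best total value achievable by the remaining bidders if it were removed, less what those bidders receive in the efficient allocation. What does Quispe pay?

Efficient allocation: Rossi→Lot D ($151), Quispe→Lot A ($146), Tanaka→Lot F ($43); total welfare W = $340.
Quispe receives Lot A at value $146, so the others get W − 146 = $194.
Without Quispe: best allocation of the remaining 2 bidders over all 3 lots is Rossi→Lot D ($151), Tanaka→Lot A ($100), total $251.
VCG payment = (others' best without Quispe) − (others' welfare with Quispe) = 251 − 194 = $57.

Quispe pays $57.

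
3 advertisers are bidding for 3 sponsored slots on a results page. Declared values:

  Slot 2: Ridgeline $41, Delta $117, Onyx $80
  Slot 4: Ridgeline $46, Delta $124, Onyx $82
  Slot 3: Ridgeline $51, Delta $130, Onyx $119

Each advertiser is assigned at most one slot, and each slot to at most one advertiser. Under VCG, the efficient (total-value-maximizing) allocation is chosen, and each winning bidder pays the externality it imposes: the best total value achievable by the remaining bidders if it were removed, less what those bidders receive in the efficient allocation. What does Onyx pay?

Onyx pays $11.

Efficient allocation: Ridgeline→Slot 2 ($41), Delta→Slot 4 ($124), Onyx→Slot 3 ($119); total welfare W = $284.
Onyx receives Slot 3 at value $119, so the others get W − 119 = $165.
Without Onyx: best allocation of the remaining 2 bidders over all 3 slots is Ridgeline→Slot 4 ($46), Delta→Slot 3 ($130), total $176.
VCG payment = (others' best without Onyx) − (others' welfare with Onyx) = 176 − 165 = $11.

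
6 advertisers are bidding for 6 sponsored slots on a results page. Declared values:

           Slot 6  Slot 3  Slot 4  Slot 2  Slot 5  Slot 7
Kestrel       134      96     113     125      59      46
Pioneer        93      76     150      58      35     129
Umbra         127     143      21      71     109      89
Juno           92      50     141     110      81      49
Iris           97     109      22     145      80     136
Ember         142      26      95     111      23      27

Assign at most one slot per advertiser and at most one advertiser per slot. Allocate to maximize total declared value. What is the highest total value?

Maximum total: $777

Optimal: Kestrel→Slot 2 ($125), Pioneer→Slot 4 ($150), Umbra→Slot 3 ($143), Juno→Slot 5 ($81), Iris→Slot 7 ($136), Ember→Slot 6 ($142) — total 125+150+143+81+136+142 = $777.
Next-best assignment: Kestrel→Slot 3, Pioneer→Slot 7, Umbra→Slot 5, Juno→Slot 4, Iris→Slot 2, Ember→Slot 6 = $762.
Swapping Pioneer↔Iris (Pioneer→Slot 7 $129, Iris→Slot 4 $22) loses 135.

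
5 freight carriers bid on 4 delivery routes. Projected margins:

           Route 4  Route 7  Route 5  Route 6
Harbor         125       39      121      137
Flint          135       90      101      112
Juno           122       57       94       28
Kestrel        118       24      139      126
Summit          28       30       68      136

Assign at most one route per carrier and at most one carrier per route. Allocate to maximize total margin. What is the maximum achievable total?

Max total: $490k

Optimal: Harbor→Route 4 ($125k), Flint→Route 7 ($90k), Kestrel→Route 5 ($139k), Summit→Route 6 ($136k) — total 125+90+139+136 = $490k.
Next-best assignment: Juno→Route 4, Flint→Route 7, Kestrel→Route 5, Harbor→Route 6 = $488k.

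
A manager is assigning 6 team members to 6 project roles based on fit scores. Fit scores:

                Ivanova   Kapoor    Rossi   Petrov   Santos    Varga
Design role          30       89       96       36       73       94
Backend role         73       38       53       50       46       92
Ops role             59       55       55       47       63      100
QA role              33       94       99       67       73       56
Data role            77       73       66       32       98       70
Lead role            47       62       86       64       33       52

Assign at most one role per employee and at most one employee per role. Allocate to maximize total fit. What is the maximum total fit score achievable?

This is a one-to-one assignment (maximum-weight bipartite matching).
Optimal: Ivanova→Backend role (73 pts), Kapoor→QA role (94 pts), Rossi→Design role (96 pts), Petrov→Lead role (64 pts), Santos→Data role (98 pts), Varga→Ops role (100 pts) — total 73+94+96+64+98+100 = 525 pts.
Row-greedy (each employee in turn takes its best remaining role) gives 486 pts, worse by 39.
Next-best assignment: Ivanova→Backend role, Kapoor→Design role, Rossi→QA role, Petrov→Lead role, Santos→Data role, Varga→Ops role = 523 pts.
Swapping Rossi↔Ivanova (Rossi→Backend role 53 pts, Ivanova→Design role 30 pts) loses 86.

Max total: 525 pts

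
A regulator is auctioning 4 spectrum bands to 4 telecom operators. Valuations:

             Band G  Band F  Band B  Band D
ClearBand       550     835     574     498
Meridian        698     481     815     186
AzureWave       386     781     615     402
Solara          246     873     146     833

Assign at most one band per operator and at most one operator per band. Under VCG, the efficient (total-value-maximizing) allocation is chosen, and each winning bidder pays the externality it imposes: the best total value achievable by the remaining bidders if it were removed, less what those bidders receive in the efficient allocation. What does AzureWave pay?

Efficient allocation: ClearBand→Band F ($835M), Meridian→Band G ($698M), AzureWave→Band B ($615M), Solara→Band D ($833M); total welfare W = $2981M.
AzureWave receives Band B at value $615M, so the others get W − 615 = $2366M.
Without AzureWave: best allocation of the remaining 3 bidders over all 4 bands is ClearBand→Band F ($835M), Meridian→Band B ($815M), Solara→Band D ($833M), total $2483M.
VCG payment = (others' best without AzureWave) − (others' welfare with AzureWave) = 2483 − 2366 = $117M.

AzureWave pays $117M.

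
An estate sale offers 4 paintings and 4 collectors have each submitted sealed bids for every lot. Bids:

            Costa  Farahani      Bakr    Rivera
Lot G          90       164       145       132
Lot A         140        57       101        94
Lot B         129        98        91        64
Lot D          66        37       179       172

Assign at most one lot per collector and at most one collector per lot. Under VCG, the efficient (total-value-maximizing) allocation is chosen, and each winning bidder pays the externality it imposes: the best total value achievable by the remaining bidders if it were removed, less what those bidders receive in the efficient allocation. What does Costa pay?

Efficient allocation: Costa→Lot A ($140), Farahani→Lot G ($164), Bakr→Lot B ($91), Rivera→Lot D ($172); total welfare W = $567.
Costa receives Lot A at value $140, so the others get W − 140 = $427.
Without Costa: best allocation of the remaining 3 bidders over all 4 lots is Farahani→Lot G ($164), Bakr→Lot A ($101), Rivera→Lot D ($172), total $437.
VCG payment = (others' best without Costa) − (others' welfare with Costa) = 437 − 427 = $10.

Costa pays $10.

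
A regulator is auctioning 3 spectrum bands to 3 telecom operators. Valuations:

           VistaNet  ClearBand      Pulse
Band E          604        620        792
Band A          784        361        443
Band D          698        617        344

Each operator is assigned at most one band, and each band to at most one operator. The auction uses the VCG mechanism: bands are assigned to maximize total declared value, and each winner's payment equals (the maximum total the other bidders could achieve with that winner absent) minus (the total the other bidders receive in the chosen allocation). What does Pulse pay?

Efficient allocation: VistaNet→Band A ($784M), ClearBand→Band D ($617M), Pulse→Band E ($792M); total welfare W = $2193M.
Pulse receives Band E at value $792M, so the others get W − 792 = $1401M.
Without Pulse: best allocation of the remaining 2 bidders over all 3 bands is VistaNet→Band A ($784M), ClearBand→Band E ($620M), total $1404M.
VCG payment = (others' best without Pulse) − (others' welfare with Pulse) = 1404 − 1401 = $3M.

Pulse pays $3M.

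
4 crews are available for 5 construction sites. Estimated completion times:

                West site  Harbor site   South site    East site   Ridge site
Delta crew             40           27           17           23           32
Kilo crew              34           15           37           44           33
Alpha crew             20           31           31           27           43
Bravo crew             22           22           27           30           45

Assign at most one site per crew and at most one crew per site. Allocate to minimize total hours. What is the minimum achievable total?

Min total: 81 hours

Treat this as an assignment problem: match each crew to one site.
Optimal: Delta crew→South site (17 hours), Kilo crew→Harbor site (15 hours), Alpha crew→East site (27 hours), Bravo crew→West site (22 hours) — total 17+15+27+22 = 81 hours.
Column-greedy (each site in turn goes to its cheapest remaining crew) gives 82 hours, worse by 1.
Next-best assignment: Delta crew→South site, Kilo crew→Harbor site, Alpha crew→West site, Bravo crew→East site = 82 hours.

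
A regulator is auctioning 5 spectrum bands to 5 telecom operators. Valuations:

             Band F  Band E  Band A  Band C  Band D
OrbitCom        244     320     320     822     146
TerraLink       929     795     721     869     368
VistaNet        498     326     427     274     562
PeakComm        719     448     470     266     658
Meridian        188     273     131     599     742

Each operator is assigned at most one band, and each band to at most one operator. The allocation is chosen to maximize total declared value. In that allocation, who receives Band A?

VistaNet receives Band A.

Treat this as an assignment problem: match each operator to one band.
Optimal: OrbitCom→Band C ($822M), TerraLink→Band E ($795M), VistaNet→Band A ($427M), PeakComm→Band F ($719M), Meridian→Band D ($742M) — total 822+795+427+719+742 = $3505M.
Max-entry greedy (repeatedly take the single best remaining cell) gives $3289M, worse by 216.
No other one-to-one assignment exceeds $3505M.
VistaNet's own top band is Band D ($562M), but forcing VistaNet→Band D and reassigning the rest optimally gives only $3097M — worse by 408.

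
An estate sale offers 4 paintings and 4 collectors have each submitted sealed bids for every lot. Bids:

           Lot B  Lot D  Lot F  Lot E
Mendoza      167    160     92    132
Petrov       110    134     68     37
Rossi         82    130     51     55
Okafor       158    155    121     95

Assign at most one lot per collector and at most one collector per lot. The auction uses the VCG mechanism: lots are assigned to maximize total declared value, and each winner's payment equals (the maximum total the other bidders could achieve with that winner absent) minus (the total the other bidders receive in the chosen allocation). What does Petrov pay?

Petrov pays $37.

Efficient allocation: Mendoza→Lot E ($132), Petrov→Lot B ($110), Rossi→Lot D ($130), Okafor→Lot F ($121); total welfare W = $493.
Petrov receives Lot B at value $110, so the others get W − 110 = $383.
Without Petrov: best allocation of the remaining 3 bidders over all 4 lots is Mendoza→Lot E ($132), Rossi→Lot D ($130), Okafor→Lot B ($158), total $420.
VCG payment = (others' best without Petrov) − (others' welfare with Petrov) = 420 − 383 = $37.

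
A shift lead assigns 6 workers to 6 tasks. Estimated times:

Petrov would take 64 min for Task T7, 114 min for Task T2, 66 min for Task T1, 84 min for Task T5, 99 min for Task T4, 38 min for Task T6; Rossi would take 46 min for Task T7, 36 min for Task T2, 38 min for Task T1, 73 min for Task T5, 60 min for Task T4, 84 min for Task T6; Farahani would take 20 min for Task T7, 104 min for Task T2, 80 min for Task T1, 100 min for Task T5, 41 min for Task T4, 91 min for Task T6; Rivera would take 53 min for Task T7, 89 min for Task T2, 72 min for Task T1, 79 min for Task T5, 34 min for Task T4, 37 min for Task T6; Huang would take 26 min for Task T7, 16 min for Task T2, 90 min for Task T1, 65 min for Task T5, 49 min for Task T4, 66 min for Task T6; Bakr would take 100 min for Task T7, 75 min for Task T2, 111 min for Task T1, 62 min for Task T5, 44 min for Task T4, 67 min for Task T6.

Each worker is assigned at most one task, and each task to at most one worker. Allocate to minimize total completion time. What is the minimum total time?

Optimal: Petrov→Task T6 (38 min), Rossi→Task T1 (38 min), Farahani→Task T7 (20 min), Rivera→Task T4 (34 min), Huang→Task T2 (16 min), Bakr→Task T5 (62 min) — total 38+38+20+34+16+62 = 208 min.
Row-greedy (each worker in turn takes its cheapest remaining task) gives 304 min, worse by 96.
No other one-to-one assignment undercuts 208 min.

Minimum total: 208 min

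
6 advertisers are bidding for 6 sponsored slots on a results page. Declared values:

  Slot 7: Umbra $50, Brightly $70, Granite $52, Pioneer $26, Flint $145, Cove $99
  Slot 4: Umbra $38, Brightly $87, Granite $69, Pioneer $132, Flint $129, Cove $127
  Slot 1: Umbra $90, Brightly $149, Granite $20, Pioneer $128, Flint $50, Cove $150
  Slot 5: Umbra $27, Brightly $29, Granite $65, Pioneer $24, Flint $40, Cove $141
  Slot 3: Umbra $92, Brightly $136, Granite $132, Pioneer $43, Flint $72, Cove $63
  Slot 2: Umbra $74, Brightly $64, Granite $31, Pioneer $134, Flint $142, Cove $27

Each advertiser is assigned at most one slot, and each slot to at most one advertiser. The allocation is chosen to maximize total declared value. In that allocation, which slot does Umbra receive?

Optimal: Umbra→Slot 2 ($74), Brightly→Slot 1 ($149), Granite→Slot 3 ($132), Pioneer→Slot 4 ($132), Flint→Slot 7 ($145), Cove→Slot 5 ($141) — total 74+149+132+132+145+141 = $773.
Row-greedy (each advertiser in turn takes its best remaining slot) gives $730, worse by 43.
Swapping Brightly↔Granite (Brightly→Slot 3 $136, Granite→Slot 1 $20) loses 125.
Checked against all permutations: $773 is optimal.
Umbra's own top slot is Slot 3 ($92), but forcing Umbra→Slot 3 and reassigning the rest optimally gives only $730 — worse by 43.

Umbra receives Slot 2.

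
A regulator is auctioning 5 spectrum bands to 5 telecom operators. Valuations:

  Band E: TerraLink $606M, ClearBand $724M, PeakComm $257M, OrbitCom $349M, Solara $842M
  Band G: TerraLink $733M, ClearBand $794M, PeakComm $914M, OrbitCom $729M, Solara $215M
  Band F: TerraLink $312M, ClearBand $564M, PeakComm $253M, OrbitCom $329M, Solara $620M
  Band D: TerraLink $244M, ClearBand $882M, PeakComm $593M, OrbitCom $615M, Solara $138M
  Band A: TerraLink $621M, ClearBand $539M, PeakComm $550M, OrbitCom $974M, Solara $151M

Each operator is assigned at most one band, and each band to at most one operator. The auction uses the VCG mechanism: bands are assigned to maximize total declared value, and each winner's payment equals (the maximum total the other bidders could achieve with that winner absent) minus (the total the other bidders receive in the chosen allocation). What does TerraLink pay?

Efficient allocation: TerraLink→Band E ($606M), ClearBand→Band D ($882M), PeakComm→Band G ($914M), OrbitCom→Band A ($974M), Solara→Band F ($620M); total welfare W = $3996M.
TerraLink receives Band E at value $606M, so the others get W − 606 = $3390M.
Without TerraLink: best allocation of the remaining 4 bidders over all 5 bands is ClearBand→Band D ($882M), PeakComm→Band G ($914M), OrbitCom→Band A ($974M), Solara→Band E ($842M), total $3612M.
VCG payment = (others' best without TerraLink) − (others' welfare with TerraLink) = 3612 − 3390 = $222M.

TerraLink pays $222M.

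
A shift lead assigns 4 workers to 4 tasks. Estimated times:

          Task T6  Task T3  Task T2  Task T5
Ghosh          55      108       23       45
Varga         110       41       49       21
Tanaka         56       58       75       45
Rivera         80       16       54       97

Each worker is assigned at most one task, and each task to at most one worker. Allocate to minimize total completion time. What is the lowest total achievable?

Optimal: Ghosh→Task T2 (23 min), Varga→Task T5 (21 min), Tanaka→Task T6 (56 min), Rivera→Task T3 (16 min) — total 23+21+56+16 = 116 min.
Column-greedy (each task in turn goes to its cheapest remaining worker) gives 165 min, worse by 49.
Next-best assignment: Ghosh→Task T6, Varga→Task T2, Tanaka→Task T5, Rivera→Task T3 = 165 min.
Every other assignment is strictly worse.

Min total: 116 min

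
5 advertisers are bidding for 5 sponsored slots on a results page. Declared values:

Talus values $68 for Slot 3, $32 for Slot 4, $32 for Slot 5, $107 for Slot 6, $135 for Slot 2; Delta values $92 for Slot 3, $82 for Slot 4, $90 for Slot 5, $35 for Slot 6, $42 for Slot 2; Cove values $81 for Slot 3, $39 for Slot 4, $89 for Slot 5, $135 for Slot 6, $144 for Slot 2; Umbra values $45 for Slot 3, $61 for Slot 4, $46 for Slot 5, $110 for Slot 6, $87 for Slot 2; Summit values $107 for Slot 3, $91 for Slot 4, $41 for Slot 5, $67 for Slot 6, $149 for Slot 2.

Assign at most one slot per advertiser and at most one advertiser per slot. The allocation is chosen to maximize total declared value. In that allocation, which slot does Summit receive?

Summit receives Slot 3.

Optimal: Talus→Slot 2 ($135), Delta→Slot 5 ($90), Cove→Slot 6 ($135), Umbra→Slot 4 ($61), Summit→Slot 3 ($107) — total 135+90+135+61+107 = $528.
Row-greedy (each advertiser in turn takes its best remaining slot) gives $464, worse by 64.
Next-best assignment: Talus→Slot 2, Delta→Slot 4, Cove→Slot 5, Umbra→Slot 6, Summit→Slot 3 = $523.
Swapping Talus↔Summit (Talus→Slot 3 $68, Summit→Slot 2 $149) loses 25.
Every other assignment is strictly worse.
Summit's own top slot is Slot 2 ($149), but forcing Summit→Slot 2 and reassigning the rest optimally gives only $503 — worse by 25.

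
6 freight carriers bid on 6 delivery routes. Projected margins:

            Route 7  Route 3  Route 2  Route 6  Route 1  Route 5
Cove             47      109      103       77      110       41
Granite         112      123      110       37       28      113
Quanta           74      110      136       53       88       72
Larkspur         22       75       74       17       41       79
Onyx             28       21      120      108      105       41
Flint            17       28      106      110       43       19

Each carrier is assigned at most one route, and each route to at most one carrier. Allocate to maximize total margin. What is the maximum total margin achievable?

Max total: $651k

Optimal: Cove→Route 3 ($109k), Granite→Route 7 ($112k), Quanta→Route 2 ($136k), Larkspur→Route 5 ($79k), Onyx→Route 1 ($105k), Flint→Route 6 ($110k) — total 109+112+136+79+105+110 = $651k.
Column-greedy (each route in turn goes to its best remaining carrier) gives $641k, worse by 10.
Swapping Quanta↔Granite (Quanta→Route 7 $74k, Granite→Route 2 $110k) loses 64.
Every other assignment is strictly worse.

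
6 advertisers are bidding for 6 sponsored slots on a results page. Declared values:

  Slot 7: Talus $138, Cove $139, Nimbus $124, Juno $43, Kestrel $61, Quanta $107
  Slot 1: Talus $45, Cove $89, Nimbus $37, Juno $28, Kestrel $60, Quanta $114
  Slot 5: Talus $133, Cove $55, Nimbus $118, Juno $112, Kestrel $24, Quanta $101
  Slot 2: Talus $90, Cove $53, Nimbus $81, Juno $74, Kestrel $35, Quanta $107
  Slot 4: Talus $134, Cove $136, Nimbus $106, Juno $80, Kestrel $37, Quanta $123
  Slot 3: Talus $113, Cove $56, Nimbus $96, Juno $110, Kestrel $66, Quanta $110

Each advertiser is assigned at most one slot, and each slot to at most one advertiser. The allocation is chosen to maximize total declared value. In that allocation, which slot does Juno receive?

Juno receives Slot 3.

Optimal: Talus→Slot 5 ($133), Cove→Slot 4 ($136), Nimbus→Slot 7 ($124), Juno→Slot 3 ($110), Kestrel→Slot 1 ($60), Quanta→Slot 2 ($107) — total 133+136+124+110+60+107 = $670.
Max-entry greedy (repeatedly take the single best remaining cell) gives $650, worse by 20.
Next-best assignment: Talus→Slot 7, Cove→Slot 4, Nimbus→Slot 5, Juno→Slot 3, Kestrel→Slot 1, Quanta→Slot 2 = $669.
Swapping Cove↔Kestrel (Cove→Slot 1 $89, Kestrel→Slot 4 $37) loses 70.
No other one-to-one assignment exceeds $670.
Juno's own top slot is Slot 5 ($112), but forcing Juno→Slot 5 and reassigning the rest optimally gives only $652 — worse by 18.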